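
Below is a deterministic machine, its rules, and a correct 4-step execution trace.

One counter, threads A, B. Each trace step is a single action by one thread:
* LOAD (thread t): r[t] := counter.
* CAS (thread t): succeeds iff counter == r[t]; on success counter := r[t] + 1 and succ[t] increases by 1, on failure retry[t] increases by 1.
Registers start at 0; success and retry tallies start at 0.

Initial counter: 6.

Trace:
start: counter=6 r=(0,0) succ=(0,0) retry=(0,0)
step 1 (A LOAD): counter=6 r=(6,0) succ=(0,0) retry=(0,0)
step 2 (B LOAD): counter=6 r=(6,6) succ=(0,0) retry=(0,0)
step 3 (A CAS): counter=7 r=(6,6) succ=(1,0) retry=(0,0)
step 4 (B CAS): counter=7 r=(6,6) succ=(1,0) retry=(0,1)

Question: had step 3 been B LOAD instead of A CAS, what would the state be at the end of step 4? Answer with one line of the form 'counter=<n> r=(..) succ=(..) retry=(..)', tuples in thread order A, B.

counter=7 r=(6,6) succ=(0,1) retry=(0,0)

(re-executing from step 3 with the substitution; state before step 3: counter=6 r=(6,6) succ=(0,0) retry=(0,0))
step 3 (B LOAD): counter=6 r=(6,6) succ=(0,0) retry=(0,0)
step 4 (B CAS): counter=7 r=(6,6) succ=(0,1) retry=(0,0)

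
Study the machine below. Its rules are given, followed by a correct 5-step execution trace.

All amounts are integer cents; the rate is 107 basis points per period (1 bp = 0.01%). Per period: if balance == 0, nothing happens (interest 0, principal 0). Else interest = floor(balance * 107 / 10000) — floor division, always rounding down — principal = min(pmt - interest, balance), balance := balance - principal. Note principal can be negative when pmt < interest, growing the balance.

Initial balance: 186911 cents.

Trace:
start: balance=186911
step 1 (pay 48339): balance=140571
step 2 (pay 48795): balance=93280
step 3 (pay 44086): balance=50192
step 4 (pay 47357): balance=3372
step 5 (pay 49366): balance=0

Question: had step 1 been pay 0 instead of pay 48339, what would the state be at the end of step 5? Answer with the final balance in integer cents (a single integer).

(re-executing from step 1 with the substitution; state before step 1: balance=186911)
step 1 (pay 0): balance=188910
step 2 (pay 48795): balance=142136
step 3 (pay 44086): balance=99570
step 4 (pay 47357): balance=53278
step 5 (pay 49366): balance=4482

4482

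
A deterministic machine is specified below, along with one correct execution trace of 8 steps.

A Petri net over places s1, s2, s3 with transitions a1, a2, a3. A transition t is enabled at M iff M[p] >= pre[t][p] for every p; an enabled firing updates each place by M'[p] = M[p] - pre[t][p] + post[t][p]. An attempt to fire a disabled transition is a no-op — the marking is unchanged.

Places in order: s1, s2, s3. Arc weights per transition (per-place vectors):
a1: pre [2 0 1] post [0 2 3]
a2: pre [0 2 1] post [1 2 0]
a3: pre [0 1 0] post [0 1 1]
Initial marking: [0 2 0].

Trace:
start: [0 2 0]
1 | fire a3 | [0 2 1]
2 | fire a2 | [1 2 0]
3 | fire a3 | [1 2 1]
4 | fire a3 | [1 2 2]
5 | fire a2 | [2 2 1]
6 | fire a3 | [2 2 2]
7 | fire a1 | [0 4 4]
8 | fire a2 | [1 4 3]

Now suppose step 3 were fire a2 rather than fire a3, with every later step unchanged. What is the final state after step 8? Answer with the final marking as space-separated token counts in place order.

(re-executing from step 3 with the substitution; state before step 3: [1 2 0])
3 | fire a2 | [1 2 0]
4 | fire a3 | [1 2 1]
5 | fire a2 | [2 2 0]
6 | fire a3 | [2 2 1]
7 | fire a1 | [0 4 3]
8 | fire a2 | [1 4 2]

1 4 2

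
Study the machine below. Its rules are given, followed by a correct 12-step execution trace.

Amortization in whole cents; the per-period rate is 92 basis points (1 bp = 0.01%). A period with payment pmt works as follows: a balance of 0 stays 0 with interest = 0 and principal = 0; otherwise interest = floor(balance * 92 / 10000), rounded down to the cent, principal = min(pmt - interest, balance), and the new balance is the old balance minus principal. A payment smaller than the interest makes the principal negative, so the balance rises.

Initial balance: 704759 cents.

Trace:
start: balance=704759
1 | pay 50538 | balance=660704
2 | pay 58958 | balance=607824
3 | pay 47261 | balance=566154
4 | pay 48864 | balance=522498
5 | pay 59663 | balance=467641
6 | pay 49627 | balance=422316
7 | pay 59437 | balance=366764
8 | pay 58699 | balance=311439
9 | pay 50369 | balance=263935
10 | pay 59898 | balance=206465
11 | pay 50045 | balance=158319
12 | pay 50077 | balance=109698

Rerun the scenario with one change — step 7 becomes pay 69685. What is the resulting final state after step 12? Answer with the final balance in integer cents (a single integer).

(re-executing from step 7 with the substitution; state before step 7: balance=422316)
7 | pay 69685 | balance=356516
8 | pay 58699 | balance=301096
9 | pay 50369 | balance=253497
10 | pay 59898 | balance=195931
11 | pay 50045 | balance=147688
12 | pay 50077 | balance=98969

98969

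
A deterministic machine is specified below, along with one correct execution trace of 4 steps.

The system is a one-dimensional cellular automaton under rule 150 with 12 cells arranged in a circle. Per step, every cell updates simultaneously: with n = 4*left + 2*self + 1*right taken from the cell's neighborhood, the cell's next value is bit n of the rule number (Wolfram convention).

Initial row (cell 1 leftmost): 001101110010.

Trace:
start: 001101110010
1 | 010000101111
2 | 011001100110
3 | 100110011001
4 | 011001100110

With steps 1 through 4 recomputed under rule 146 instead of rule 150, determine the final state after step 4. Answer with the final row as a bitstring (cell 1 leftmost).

(re-executing steps 1..4 under rule 146; state before step 1: 001101110010)
1 | 010000101101
2 | 001001000000
3 | 010110100000
4 | 100000010000

100000010000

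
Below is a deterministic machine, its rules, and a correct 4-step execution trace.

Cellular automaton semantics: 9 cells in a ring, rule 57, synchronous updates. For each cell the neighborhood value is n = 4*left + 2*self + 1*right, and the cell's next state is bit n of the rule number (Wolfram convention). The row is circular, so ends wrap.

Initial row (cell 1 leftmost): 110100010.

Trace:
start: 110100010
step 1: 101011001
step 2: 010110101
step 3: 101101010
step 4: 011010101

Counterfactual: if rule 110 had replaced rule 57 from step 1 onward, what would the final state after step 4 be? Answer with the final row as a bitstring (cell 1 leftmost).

(re-executing steps 1..4 under rule 110; state before step 1: 110100010)
step 1: 111100111
step 2: 000101100
step 3: 001111100
step 4: 011000100

011000100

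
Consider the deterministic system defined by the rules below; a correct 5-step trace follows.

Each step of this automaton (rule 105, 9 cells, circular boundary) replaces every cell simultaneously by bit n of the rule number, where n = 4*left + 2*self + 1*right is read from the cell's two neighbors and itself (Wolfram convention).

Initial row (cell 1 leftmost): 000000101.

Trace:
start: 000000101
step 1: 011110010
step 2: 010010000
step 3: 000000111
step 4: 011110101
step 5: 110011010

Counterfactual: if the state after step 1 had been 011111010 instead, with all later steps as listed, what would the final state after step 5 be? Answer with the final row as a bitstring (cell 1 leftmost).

000010010

state after step 1 := 011111010
step 2: 010001100
step 3: 000101101
step 4: 010011110
step 5: 000010010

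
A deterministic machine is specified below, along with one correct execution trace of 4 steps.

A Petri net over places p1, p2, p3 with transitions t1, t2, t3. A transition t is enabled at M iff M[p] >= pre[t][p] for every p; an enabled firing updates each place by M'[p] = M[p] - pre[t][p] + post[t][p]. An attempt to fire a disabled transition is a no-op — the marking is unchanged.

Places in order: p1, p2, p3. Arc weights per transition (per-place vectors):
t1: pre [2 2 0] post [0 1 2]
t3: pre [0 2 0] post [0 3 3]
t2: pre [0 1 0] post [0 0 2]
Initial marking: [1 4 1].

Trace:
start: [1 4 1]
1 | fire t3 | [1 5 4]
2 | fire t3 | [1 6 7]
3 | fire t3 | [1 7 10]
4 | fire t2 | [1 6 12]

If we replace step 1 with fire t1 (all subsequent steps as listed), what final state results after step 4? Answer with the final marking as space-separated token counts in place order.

(re-executing from step 1 with the substitution; state before step 1: [1 4 1])
1 | fire t1 | [1 4 1]
2 | fire t3 | [1 5 4]
3 | fire t3 | [1 6 7]
4 | fire t2 | [1 5 9]

1 5 9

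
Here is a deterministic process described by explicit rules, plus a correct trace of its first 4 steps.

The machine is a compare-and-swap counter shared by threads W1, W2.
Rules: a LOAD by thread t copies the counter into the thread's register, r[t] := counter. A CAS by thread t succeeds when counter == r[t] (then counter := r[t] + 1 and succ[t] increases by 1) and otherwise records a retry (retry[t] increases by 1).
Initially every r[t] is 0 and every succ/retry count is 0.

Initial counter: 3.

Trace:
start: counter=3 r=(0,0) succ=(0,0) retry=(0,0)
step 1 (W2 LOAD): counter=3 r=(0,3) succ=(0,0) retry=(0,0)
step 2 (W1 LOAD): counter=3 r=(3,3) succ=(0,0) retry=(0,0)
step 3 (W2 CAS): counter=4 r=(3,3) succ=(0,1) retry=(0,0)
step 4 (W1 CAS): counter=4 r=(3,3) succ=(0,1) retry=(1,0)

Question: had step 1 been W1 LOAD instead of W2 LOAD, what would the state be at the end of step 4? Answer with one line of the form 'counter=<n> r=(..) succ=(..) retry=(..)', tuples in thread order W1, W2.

(re-executing from step 1 with the substitution; state before step 1: counter=3 r=(0,0) succ=(0,0) retry=(0,0))
step 1 (W1 LOAD): counter=3 r=(3,0) succ=(0,0) retry=(0,0)
step 2 (W1 LOAD): counter=3 r=(3,0) succ=(0,0) retry=(0,0)
step 3 (W2 CAS): counter=3 r=(3,0) succ=(0,0) retry=(0,1)
step 4 (W1 CAS): counter=4 r=(3,0) succ=(1,0) retry=(0,1)

counter=4 r=(3,0) succ=(1,0) retry=(0,1)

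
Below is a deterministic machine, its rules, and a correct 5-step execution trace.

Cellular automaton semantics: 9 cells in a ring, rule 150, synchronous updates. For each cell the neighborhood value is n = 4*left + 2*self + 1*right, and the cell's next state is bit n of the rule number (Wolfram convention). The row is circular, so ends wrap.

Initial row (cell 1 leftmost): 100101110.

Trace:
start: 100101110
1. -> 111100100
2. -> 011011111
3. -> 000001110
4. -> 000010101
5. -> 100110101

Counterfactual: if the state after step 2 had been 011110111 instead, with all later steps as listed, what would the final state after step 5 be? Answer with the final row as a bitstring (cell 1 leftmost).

011110010

state after step 2 := 011110111
3. -> 001100010
4. -> 010010111
5. -> 011110010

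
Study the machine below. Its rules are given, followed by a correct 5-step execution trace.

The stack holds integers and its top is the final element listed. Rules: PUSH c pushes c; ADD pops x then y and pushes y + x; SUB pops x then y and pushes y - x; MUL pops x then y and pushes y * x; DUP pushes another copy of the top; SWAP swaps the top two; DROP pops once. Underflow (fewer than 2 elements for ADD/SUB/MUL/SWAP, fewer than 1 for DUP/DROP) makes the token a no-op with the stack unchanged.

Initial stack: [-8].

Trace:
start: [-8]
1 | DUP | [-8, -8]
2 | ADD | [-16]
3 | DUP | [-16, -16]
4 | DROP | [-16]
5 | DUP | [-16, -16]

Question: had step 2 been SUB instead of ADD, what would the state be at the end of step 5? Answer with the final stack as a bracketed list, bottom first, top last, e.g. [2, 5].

[0, 0]

(re-executing from step 2 with the substitution; state before step 2: [-8, -8])
2 | SUB | [0]
3 | DUP | [0, 0]
4 | DROP | [0]
5 | DUP | [0, 0]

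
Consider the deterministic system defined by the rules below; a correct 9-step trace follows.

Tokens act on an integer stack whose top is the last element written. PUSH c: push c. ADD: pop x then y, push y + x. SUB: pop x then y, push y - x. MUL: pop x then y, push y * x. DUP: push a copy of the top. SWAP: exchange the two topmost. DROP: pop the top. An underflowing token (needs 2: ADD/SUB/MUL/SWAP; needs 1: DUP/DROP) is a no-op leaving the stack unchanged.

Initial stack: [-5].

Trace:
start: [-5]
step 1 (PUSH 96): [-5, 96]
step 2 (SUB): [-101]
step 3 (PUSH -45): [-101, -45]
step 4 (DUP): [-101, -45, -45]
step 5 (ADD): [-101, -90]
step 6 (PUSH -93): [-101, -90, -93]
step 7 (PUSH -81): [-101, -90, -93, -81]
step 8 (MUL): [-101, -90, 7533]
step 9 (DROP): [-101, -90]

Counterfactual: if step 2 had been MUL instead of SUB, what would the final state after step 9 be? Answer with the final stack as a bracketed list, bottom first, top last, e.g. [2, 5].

[-480, -90]

(re-executing from step 2 with the substitution; state before step 2: [-5, 96])
step 2 (MUL): [-480]
step 3 (PUSH -45): [-480, -45]
step 4 (DUP): [-480, -45, -45]
step 5 (ADD): [-480, -90]
step 6 (PUSH -93): [-480, -90, -93]
step 7 (PUSH -81): [-480, -90, -93, -81]
step 8 (MUL): [-480, -90, 7533]
step 9 (DROP): [-480, -90]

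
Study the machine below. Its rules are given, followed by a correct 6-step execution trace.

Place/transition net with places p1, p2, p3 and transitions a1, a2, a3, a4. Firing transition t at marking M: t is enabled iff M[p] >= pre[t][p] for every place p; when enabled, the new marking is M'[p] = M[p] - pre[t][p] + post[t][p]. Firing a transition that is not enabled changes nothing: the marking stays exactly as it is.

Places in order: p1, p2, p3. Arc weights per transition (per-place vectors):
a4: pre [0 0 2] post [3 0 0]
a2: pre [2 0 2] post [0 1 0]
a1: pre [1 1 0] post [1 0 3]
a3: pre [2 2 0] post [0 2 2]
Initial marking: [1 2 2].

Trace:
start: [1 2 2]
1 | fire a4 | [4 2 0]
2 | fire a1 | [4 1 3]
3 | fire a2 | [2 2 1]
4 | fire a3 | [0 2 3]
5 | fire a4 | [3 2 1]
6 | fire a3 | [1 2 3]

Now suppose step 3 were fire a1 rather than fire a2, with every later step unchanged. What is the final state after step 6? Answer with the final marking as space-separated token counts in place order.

7 0 4

(re-executing from step 3 with the substitution; state before step 3: [4 1 3])
3 | fire a1 | [4 0 6]
4 | fire a3 | [4 0 6]
5 | fire a4 | [7 0 4]
6 | fire a3 | [7 0 4]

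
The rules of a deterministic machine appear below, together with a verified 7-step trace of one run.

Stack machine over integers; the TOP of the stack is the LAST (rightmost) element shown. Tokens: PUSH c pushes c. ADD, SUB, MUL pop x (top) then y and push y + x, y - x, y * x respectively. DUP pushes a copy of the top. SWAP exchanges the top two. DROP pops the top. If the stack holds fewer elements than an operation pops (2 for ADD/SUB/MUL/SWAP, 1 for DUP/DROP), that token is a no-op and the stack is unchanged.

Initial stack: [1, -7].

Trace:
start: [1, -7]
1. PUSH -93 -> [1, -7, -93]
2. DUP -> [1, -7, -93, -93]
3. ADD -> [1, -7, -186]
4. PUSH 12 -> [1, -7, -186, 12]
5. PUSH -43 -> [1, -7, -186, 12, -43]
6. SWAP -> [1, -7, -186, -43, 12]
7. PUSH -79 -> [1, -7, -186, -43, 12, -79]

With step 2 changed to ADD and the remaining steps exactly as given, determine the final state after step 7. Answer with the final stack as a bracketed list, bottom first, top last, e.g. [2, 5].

(re-executing from step 2 with the substitution; state before step 2: [1, -7, -93])
2. ADD -> [1, -100]
3. ADD -> [-99]
4. PUSH 12 -> [-99, 12]
5. PUSH -43 -> [-99, 12, -43]
6. SWAP -> [-99, -43, 12]
7. PUSH -79 -> [-99, -43, 12, -79]

[-99, -43, 12, -79]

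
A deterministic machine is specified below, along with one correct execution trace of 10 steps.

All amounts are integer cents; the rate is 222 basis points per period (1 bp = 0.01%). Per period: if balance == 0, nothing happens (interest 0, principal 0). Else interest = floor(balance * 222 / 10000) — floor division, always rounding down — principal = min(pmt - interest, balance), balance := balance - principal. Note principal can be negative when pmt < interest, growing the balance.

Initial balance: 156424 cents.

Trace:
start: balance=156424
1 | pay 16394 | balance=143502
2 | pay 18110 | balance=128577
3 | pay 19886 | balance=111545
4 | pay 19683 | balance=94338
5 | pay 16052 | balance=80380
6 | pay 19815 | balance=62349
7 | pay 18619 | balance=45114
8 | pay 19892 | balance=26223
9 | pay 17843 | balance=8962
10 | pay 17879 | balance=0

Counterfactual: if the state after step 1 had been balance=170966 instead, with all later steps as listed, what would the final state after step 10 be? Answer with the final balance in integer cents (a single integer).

24746

state after step 1 := balance=170966
2 | pay 18110 | balance=156651
3 | pay 19886 | balance=140242
4 | pay 19683 | balance=123672
5 | pay 16052 | balance=110365
6 | pay 19815 | balance=93000
7 | pay 18619 | balance=76445
8 | pay 19892 | balance=58250
9 | pay 17843 | balance=41700
10 | pay 17879 | balance=24746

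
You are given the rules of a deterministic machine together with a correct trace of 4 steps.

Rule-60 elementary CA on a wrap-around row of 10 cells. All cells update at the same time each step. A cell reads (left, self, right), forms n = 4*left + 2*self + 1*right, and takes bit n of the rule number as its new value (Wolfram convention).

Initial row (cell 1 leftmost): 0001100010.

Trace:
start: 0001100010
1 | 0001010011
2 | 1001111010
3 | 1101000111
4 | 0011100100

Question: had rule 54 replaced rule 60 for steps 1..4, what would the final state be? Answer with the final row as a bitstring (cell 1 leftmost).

1000001111

(re-executing steps 1..4 under rule 54; state before step 1: 0001100010)
1 | 0010010111
2 | 1111111000
3 | 0000000101
4 | 1000001111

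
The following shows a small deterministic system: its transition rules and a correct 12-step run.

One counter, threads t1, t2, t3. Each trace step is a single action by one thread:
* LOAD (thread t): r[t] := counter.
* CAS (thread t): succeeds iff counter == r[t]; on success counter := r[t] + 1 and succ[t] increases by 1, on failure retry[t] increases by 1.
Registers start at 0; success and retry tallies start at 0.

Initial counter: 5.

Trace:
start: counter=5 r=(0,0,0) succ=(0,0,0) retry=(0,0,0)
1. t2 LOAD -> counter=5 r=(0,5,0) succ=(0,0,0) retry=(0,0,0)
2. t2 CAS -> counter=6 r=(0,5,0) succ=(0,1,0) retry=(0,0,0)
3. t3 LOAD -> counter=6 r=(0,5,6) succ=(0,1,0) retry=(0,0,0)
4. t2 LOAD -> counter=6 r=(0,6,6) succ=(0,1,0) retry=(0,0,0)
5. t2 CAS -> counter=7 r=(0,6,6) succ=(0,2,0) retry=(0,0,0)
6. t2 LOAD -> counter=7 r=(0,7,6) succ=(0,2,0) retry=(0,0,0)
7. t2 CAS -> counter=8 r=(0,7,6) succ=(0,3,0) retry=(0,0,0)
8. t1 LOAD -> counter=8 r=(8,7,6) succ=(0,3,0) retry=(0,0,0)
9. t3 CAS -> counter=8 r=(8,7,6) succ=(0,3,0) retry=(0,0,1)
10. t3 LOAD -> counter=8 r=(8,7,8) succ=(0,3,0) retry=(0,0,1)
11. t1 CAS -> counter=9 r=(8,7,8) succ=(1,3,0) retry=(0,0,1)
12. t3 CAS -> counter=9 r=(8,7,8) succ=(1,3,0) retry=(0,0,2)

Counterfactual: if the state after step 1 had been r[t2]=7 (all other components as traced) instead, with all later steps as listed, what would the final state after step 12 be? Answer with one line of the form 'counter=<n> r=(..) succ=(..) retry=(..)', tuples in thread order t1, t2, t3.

state after step 1 := counter=5 r=(0,7,0) succ=(0,0,0) retry=(0,0,0)
2. t2 CAS -> counter=5 r=(0,7,0) succ=(0,0,0) retry=(0,1,0)
3. t3 LOAD -> counter=5 r=(0,7,5) succ=(0,0,0) retry=(0,1,0)
4. t2 LOAD -> counter=5 r=(0,5,5) succ=(0,0,0) retry=(0,1,0)
5. t2 CAS -> counter=6 r=(0,5,5) succ=(0,1,0) retry=(0,1,0)
6. t2 LOAD -> counter=6 r=(0,6,5) succ=(0,1,0) retry=(0,1,0)
7. t2 CAS -> counter=7 r=(0,6,5) succ=(0,2,0) retry=(0,1,0)
8. t1 LOAD -> counter=7 r=(7,6,5) succ=(0,2,0) retry=(0,1,0)
9. t3 CAS -> counter=7 r=(7,6,5) succ=(0,2,0) retry=(0,1,1)
10. t3 LOAD -> counter=7 r=(7,6,7) succ=(0,2,0) retry=(0,1,1)
11. t1 CAS -> counter=8 r=(7,6,7) succ=(1,2,0) retry=(0,1,1)
12. t3 CAS -> counter=8 r=(7,6,7) succ=(1,2,0) retry=(0,1,2)

counter=8 r=(7,6,7) succ=(1,2,0) retry=(0,1,2)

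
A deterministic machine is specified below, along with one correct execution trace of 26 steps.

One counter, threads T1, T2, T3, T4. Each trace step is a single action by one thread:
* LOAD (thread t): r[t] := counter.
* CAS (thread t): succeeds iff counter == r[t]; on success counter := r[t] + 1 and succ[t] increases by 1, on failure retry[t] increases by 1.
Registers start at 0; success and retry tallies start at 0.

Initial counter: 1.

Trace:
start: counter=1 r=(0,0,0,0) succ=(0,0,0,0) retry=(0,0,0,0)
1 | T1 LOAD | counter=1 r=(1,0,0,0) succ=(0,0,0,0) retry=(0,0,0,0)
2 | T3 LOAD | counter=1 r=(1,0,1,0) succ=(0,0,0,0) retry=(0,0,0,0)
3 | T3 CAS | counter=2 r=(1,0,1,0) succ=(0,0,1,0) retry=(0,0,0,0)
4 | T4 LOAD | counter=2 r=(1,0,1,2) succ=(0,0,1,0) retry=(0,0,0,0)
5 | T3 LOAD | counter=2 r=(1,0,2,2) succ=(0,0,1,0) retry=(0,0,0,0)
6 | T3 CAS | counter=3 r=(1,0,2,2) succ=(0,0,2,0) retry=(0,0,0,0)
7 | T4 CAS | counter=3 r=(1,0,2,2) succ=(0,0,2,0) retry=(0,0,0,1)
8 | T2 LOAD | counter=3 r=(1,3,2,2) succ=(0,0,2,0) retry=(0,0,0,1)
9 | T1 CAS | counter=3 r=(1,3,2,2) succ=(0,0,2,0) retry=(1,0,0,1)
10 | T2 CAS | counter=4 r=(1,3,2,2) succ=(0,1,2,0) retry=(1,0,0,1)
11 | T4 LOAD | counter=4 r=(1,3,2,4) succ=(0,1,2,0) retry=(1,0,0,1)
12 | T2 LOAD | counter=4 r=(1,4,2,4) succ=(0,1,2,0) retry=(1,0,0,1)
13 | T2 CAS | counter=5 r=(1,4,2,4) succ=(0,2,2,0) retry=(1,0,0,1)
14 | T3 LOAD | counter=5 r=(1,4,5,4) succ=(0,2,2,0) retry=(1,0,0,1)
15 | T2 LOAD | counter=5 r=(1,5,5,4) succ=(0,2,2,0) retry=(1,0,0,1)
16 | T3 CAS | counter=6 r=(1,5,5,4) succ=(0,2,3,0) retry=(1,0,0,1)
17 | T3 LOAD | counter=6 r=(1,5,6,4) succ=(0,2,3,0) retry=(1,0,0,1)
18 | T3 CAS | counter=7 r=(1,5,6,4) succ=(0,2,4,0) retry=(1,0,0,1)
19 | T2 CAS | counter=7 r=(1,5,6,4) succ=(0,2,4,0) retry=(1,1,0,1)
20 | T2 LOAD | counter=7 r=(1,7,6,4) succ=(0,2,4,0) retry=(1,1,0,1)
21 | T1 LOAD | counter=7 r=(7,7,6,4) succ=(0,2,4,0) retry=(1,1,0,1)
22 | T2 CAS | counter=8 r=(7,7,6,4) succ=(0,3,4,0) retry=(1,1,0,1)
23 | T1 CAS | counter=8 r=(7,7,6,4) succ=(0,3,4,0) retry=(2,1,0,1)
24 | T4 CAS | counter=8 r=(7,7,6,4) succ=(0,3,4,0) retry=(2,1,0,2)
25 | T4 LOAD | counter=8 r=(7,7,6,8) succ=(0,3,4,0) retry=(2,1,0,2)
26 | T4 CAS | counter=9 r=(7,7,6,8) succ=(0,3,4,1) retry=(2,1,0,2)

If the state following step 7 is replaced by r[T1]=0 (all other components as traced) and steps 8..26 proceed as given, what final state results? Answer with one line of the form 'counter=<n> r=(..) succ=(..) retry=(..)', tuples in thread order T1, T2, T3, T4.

counter=9 r=(7,7,6,8) succ=(0,3,4,1) retry=(2,1,0,2)

state after step 7 := counter=3 r=(0,0,2,2) succ=(0,0,2,0) retry=(0,0,0,1)
8 | T2 LOAD | counter=3 r=(0,3,2,2) succ=(0,0,2,0) retry=(0,0,0,1)
9 | T1 CAS | counter=3 r=(0,3,2,2) succ=(0,0,2,0) retry=(1,0,0,1)
10 | T2 CAS | counter=4 r=(0,3,2,2) succ=(0,1,2,0) retry=(1,0,0,1)
11 | T4 LOAD | counter=4 r=(0,3,2,4) succ=(0,1,2,0) retry=(1,0,0,1)
12 | T2 LOAD | counter=4 r=(0,4,2,4) succ=(0,1,2,0) retry=(1,0,0,1)
13 | T2 CAS | counter=5 r=(0,4,2,4) succ=(0,2,2,0) retry=(1,0,0,1)
14 | T3 LOAD | counter=5 r=(0,4,5,4) succ=(0,2,2,0) retry=(1,0,0,1)
15 | T2 LOAD | counter=5 r=(0,5,5,4) succ=(0,2,2,0) retry=(1,0,0,1)
16 | T3 CAS | counter=6 r=(0,5,5,4) succ=(0,2,3,0) retry=(1,0,0,1)
17 | T3 LOAD | counter=6 r=(0,5,6,4) succ=(0,2,3,0) retry=(1,0,0,1)
18 | T3 CAS | counter=7 r=(0,5,6,4) succ=(0,2,4,0) retry=(1,0,0,1)
19 | T2 CAS | counter=7 r=(0,5,6,4) succ=(0,2,4,0) retry=(1,1,0,1)
20 | T2 LOAD | counter=7 r=(0,7,6,4) succ=(0,2,4,0) retry=(1,1,0,1)
21 | T1 LOAD | counter=7 r=(7,7,6,4) succ=(0,2,4,0) retry=(1,1,0,1)
22 | T2 CAS | counter=8 r=(7,7,6,4) succ=(0,3,4,0) retry=(1,1,0,1)
23 | T1 CAS | counter=8 r=(7,7,6,4) succ=(0,3,4,0) retry=(2,1,0,1)
24 | T4 CAS | counter=8 r=(7,7,6,4) succ=(0,3,4,0) retry=(2,1,0,2)
25 | T4 LOAD | counter=8 r=(7,7,6,8) succ=(0,3,4,0) retry=(2,1,0,2)
26 | T4 CAS | counter=9 r=(7,7,6,8) succ=(0,3,4,1) retry=(2,1,0,2)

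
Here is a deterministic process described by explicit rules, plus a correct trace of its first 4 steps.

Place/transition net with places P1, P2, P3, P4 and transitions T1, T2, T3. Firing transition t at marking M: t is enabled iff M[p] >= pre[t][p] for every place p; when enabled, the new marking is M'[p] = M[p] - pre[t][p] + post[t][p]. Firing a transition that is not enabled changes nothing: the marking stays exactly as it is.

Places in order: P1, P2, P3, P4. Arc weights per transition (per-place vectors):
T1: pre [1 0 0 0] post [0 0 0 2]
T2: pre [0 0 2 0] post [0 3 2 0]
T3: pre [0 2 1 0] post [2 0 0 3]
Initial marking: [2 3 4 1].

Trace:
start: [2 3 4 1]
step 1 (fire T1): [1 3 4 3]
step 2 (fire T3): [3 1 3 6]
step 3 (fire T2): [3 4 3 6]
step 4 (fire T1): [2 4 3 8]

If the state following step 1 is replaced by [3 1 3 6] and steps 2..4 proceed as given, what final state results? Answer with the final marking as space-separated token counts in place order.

2 4 3 8

state after step 1 := [3 1 3 6]
step 2 (fire T3): [3 1 3 6]
step 3 (fire T2): [3 4 3 6]
step 4 (fire T1): [2 4 3 8]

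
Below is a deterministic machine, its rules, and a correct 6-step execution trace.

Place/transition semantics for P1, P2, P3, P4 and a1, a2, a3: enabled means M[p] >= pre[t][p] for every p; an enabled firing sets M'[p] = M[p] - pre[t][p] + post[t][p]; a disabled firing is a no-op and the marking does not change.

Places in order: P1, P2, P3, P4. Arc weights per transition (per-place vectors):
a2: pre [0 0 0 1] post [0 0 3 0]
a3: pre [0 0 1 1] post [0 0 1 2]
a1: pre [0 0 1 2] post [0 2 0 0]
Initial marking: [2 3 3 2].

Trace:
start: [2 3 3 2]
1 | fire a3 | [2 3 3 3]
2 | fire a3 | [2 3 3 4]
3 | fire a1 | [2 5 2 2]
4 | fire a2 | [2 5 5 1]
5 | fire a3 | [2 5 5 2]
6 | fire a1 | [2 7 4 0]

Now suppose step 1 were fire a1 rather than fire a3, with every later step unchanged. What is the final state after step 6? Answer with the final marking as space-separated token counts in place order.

2 5 2 0

(re-executing from step 1 with the substitution; state before step 1: [2 3 3 2])
1 | fire a1 | [2 5 2 0]
2 | fire a3 | [2 5 2 0]
3 | fire a1 | [2 5 2 0]
4 | fire a2 | [2 5 2 0]
5 | fire a3 | [2 5 2 0]
6 | fire a1 | [2 5 2 0]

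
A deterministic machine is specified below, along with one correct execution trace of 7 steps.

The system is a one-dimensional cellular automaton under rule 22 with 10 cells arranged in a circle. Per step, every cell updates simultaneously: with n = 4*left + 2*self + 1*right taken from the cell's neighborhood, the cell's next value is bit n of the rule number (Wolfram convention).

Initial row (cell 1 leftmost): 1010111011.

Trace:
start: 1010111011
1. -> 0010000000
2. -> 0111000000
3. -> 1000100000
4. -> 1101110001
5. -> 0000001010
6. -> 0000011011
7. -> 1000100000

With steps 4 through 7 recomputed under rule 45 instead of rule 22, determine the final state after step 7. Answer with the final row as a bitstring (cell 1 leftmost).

0111111101

(re-executing steps 4..7 under rule 45; state before step 4: 1000100000)
4. -> 1010101110
5. -> 1111111001
6. -> 0000000001
7. -> 0111111101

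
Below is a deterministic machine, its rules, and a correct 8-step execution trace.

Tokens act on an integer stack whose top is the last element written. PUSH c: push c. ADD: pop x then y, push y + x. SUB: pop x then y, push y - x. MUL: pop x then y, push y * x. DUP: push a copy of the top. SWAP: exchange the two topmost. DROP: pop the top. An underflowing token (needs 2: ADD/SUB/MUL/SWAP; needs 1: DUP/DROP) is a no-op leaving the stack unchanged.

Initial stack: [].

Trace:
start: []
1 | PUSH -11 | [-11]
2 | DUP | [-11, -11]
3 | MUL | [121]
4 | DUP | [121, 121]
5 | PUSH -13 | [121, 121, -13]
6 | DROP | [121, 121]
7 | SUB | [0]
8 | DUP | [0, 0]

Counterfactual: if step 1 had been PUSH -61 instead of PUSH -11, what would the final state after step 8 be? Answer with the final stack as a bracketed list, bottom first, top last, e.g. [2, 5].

[0, 0]

(re-executing from step 1 with the substitution; state before step 1: [])
1 | PUSH -61 | [-61]
2 | DUP | [-61, -61]
3 | MUL | [3721]
4 | DUP | [3721, 3721]
5 | PUSH -13 | [3721, 3721, -13]
6 | DROP | [3721, 3721]
7 | SUB | [0]
8 | DUP | [0, 0]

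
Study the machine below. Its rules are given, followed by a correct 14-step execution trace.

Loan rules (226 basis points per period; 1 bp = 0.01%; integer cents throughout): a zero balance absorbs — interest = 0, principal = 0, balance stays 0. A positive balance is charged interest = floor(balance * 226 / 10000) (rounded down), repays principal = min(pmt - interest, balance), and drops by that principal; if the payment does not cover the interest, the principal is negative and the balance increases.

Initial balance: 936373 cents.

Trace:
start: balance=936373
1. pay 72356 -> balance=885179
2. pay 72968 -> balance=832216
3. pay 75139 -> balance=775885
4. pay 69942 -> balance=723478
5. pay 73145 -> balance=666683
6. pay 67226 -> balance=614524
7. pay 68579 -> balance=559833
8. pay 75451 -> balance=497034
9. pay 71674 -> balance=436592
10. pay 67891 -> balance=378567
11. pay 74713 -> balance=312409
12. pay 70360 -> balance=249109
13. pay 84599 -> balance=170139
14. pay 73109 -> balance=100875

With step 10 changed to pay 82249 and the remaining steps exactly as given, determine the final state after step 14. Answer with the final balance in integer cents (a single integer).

85175

(re-executing from step 10 with the substitution; state before step 10: balance=436592)
10. pay 82249 -> balance=364209
11. pay 74713 -> balance=297727
12. pay 70360 -> balance=234095
13. pay 84599 -> balance=154786
14. pay 73109 -> balance=85175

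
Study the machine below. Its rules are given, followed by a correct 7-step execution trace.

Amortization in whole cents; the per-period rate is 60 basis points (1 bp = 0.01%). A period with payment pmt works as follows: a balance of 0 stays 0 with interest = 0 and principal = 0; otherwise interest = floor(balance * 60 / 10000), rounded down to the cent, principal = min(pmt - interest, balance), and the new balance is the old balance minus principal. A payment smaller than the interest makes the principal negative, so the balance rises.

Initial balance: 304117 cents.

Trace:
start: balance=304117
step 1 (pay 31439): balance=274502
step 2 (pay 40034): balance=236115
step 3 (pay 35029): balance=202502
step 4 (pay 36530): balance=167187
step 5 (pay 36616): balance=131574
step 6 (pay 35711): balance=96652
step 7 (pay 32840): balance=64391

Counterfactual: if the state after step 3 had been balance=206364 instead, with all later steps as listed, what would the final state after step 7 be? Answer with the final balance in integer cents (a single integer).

state after step 3 := balance=206364
step 4 (pay 36530): balance=171072
step 5 (pay 36616): balance=135482
step 6 (pay 35711): balance=100583
step 7 (pay 32840): balance=68346

68346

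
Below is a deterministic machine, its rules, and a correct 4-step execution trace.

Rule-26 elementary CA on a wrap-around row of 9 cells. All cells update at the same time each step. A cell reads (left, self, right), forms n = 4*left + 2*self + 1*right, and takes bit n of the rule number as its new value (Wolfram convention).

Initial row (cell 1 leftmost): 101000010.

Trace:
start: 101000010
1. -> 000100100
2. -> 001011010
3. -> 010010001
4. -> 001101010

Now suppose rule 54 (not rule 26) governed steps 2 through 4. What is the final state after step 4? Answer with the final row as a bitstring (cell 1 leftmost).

(re-executing steps 2..4 under rule 54; state before step 2: 000100100)
2. -> 001111110
3. -> 010000001
4. -> 111000011

111000011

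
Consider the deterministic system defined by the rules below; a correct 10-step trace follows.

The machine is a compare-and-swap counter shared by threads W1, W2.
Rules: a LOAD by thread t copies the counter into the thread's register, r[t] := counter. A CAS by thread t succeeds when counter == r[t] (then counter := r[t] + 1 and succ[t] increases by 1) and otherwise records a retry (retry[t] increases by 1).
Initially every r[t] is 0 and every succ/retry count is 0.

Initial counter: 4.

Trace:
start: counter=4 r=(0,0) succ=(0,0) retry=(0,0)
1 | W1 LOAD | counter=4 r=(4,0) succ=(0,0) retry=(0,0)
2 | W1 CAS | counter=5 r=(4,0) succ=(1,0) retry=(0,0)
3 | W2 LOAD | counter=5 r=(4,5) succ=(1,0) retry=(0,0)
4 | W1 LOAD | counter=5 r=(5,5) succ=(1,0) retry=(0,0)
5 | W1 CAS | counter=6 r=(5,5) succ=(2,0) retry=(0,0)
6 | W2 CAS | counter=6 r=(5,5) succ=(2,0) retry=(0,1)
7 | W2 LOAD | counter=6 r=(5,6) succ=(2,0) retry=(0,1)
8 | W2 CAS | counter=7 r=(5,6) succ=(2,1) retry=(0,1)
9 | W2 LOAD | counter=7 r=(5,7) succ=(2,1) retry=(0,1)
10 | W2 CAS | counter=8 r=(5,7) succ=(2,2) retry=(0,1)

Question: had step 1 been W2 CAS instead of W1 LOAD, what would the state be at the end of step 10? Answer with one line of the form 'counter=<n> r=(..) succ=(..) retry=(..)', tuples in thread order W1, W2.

counter=7 r=(4,6) succ=(1,2) retry=(1,2)

(re-executing from step 1 with the substitution; state before step 1: counter=4 r=(0,0) succ=(0,0) retry=(0,0))
1 | W2 CAS | counter=4 r=(0,0) succ=(0,0) retry=(0,1)
2 | W1 CAS | counter=4 r=(0,0) succ=(0,0) retry=(1,1)
3 | W2 LOAD | counter=4 r=(0,4) succ=(0,0) retry=(1,1)
4 | W1 LOAD | counter=4 r=(4,4) succ=(0,0) retry=(1,1)
5 | W1 CAS | counter=5 r=(4,4) succ=(1,0) retry=(1,1)
6 | W2 CAS | counter=5 r=(4,4) succ=(1,0) retry=(1,2)
7 | W2 LOAD | counter=5 r=(4,5) succ=(1,0) retry=(1,2)
8 | W2 CAS | counter=6 r=(4,5) succ=(1,1) retry=(1,2)
9 | W2 LOAD | counter=6 r=(4,6) succ=(1,1) retry=(1,2)
10 | W2 CAS | counter=7 r=(4,6) succ=(1,2) retry=(1,2)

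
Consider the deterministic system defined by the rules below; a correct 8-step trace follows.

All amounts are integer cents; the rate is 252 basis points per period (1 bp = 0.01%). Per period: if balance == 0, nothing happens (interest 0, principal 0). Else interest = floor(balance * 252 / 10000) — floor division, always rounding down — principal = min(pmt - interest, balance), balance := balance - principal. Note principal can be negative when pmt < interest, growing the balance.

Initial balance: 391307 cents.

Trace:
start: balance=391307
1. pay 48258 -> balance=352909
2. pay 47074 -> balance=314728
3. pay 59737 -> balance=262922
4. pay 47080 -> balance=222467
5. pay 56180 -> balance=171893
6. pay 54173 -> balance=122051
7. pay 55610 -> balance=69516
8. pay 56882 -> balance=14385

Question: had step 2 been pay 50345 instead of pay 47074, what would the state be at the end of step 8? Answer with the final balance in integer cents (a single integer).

10587

(re-executing from step 2 with the substitution; state before step 2: balance=352909)
2. pay 50345 -> balance=311457
3. pay 59737 -> balance=259568
4. pay 47080 -> balance=219029
5. pay 56180 -> balance=168368
6. pay 54173 -> balance=118437
7. pay 55610 -> balance=65811
8. pay 56882 -> balance=10587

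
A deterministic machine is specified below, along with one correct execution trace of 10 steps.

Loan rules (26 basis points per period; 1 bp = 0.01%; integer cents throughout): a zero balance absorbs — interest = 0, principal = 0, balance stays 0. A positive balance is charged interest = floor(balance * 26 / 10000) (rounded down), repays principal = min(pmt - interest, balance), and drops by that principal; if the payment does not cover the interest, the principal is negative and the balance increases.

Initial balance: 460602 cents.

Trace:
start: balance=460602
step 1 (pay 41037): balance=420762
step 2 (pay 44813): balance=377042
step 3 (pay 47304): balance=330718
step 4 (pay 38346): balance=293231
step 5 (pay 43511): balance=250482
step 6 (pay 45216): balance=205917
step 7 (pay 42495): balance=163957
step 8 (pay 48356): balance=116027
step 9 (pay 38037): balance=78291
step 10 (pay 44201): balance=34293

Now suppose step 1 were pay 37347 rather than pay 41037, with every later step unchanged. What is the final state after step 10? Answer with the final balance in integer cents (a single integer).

(re-executing from step 1 with the substitution; state before step 1: balance=460602)
step 1 (pay 37347): balance=424452
step 2 (pay 44813): balance=380742
step 3 (pay 47304): balance=334427
step 4 (pay 38346): balance=296950
step 5 (pay 43511): balance=254211
step 6 (pay 45216): balance=209655
step 7 (pay 42495): balance=167705
step 8 (pay 48356): balance=119785
step 9 (pay 38037): balance=82059
step 10 (pay 44201): balance=38071

38071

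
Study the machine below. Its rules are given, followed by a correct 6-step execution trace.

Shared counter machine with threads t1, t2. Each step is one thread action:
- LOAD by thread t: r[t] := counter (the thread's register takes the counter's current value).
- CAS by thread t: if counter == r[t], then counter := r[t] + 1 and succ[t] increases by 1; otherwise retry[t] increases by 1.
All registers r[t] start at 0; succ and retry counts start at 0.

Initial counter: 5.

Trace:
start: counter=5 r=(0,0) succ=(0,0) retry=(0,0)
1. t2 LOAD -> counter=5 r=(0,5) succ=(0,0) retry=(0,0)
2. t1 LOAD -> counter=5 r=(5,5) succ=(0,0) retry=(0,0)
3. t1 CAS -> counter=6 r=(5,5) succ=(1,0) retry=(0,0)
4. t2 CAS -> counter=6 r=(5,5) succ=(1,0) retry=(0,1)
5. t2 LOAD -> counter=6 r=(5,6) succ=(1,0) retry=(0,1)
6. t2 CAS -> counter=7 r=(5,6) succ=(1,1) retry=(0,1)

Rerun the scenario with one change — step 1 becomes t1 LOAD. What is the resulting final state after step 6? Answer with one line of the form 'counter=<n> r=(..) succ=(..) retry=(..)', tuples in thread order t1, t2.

counter=7 r=(5,6) succ=(1,1) retry=(0,1)

(re-executing from step 1 with the substitution; state before step 1: counter=5 r=(0,0) succ=(0,0) retry=(0,0))
1. t1 LOAD -> counter=5 r=(5,0) succ=(0,0) retry=(0,0)
2. t1 LOAD -> counter=5 r=(5,0) succ=(0,0) retry=(0,0)
3. t1 CAS -> counter=6 r=(5,0) succ=(1,0) retry=(0,0)
4. t2 CAS -> counter=6 r=(5,0) succ=(1,0) retry=(0,1)
5. t2 LOAD -> counter=6 r=(5,6) succ=(1,0) retry=(0,1)
6. t2 CAS -> counter=7 r=(5,6) succ=(1,1) retry=(0,1)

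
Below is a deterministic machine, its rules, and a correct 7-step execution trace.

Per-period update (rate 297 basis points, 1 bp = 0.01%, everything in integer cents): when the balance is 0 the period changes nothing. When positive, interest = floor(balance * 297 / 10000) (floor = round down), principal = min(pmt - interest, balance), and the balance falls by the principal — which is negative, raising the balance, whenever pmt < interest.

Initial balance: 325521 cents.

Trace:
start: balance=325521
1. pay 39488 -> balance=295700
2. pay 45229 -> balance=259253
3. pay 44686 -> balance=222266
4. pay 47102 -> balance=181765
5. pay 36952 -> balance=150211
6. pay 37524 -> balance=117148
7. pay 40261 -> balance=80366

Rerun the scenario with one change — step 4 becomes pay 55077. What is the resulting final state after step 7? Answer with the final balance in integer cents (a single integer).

(re-executing from step 4 with the substitution; state before step 4: balance=222266)
4. pay 55077 -> balance=173790
5. pay 36952 -> balance=141999
6. pay 37524 -> balance=108692
7. pay 40261 -> balance=71659

71659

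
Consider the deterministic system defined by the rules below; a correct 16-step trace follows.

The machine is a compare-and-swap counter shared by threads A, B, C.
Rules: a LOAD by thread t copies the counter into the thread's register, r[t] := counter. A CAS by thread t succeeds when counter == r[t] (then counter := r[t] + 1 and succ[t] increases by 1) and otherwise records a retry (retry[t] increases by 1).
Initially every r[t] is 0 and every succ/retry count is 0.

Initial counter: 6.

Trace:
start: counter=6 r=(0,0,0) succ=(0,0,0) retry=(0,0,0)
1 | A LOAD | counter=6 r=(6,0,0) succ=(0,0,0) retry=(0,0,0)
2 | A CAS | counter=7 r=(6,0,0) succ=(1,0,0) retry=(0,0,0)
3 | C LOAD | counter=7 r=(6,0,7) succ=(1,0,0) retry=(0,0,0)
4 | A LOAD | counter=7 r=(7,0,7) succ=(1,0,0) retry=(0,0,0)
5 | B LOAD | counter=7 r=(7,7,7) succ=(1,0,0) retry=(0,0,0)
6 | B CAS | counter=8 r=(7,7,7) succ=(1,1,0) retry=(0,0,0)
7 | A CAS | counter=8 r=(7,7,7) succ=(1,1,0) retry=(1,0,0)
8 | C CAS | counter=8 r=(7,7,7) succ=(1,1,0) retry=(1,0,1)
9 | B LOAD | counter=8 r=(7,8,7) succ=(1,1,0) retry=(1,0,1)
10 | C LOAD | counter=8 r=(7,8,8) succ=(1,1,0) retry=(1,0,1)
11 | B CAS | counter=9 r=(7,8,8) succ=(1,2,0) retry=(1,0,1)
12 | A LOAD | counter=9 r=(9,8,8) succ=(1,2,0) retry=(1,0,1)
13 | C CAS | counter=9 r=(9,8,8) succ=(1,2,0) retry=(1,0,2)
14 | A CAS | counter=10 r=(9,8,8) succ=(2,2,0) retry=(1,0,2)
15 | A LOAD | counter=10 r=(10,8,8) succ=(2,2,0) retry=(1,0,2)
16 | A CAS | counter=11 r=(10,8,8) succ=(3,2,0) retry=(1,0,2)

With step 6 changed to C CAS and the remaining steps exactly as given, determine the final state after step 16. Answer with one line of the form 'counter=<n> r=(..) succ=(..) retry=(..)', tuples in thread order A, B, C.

(re-executing from step 6 with the substitution; state before step 6: counter=7 r=(7,7,7) succ=(1,0,0) retry=(0,0,0))
6 | C CAS | counter=8 r=(7,7,7) succ=(1,0,1) retry=(0,0,0)
7 | A CAS | counter=8 r=(7,7,7) succ=(1,0,1) retry=(1,0,0)
8 | C CAS | counter=8 r=(7,7,7) succ=(1,0,1) retry=(1,0,1)
9 | B LOAD | counter=8 r=(7,8,7) succ=(1,0,1) retry=(1,0,1)
10 | C LOAD | counter=8 r=(7,8,8) succ=(1,0,1) retry=(1,0,1)
11 | B CAS | counter=9 r=(7,8,8) succ=(1,1,1) retry=(1,0,1)
12 | A LOAD | counter=9 r=(9,8,8) succ=(1,1,1) retry=(1,0,1)
13 | C CAS | counter=9 r=(9,8,8) succ=(1,1,1) retry=(1,0,2)
14 | A CAS | counter=10 r=(9,8,8) succ=(2,1,1) retry=(1,0,2)
15 | A LOAD | counter=10 r=(10,8,8) succ=(2,1,1) retry=(1,0,2)
16 | A CAS | counter=11 r=(10,8,8) succ=(3,1,1) retry=(1,0,2)

counter=11 r=(10,8,8) succ=(3,1,1) retry=(1,0,2)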